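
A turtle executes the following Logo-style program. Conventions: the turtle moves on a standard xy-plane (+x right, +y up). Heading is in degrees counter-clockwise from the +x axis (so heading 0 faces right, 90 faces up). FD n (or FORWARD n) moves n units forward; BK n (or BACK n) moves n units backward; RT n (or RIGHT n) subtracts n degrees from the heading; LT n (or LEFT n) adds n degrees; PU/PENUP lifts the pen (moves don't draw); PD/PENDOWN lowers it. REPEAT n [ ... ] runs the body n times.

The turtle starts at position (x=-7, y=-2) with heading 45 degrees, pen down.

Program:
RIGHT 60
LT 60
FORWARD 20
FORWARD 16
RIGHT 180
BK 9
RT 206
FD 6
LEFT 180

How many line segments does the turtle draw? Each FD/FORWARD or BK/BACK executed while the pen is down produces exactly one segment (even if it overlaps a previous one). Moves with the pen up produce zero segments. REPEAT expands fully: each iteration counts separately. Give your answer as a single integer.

Answer: 4

Derivation:
Executing turtle program step by step:
Start: pos=(-7,-2), heading=45, pen down
RT 60: heading 45 -> 345
LT 60: heading 345 -> 45
FD 20: (-7,-2) -> (7.142,12.142) [heading=45, draw]
FD 16: (7.142,12.142) -> (18.456,23.456) [heading=45, draw]
RT 180: heading 45 -> 225
BK 9: (18.456,23.456) -> (24.82,29.82) [heading=225, draw]
RT 206: heading 225 -> 19
FD 6: (24.82,29.82) -> (30.493,31.773) [heading=19, draw]
LT 180: heading 19 -> 199
Final: pos=(30.493,31.773), heading=199, 4 segment(s) drawn
Segments drawn: 4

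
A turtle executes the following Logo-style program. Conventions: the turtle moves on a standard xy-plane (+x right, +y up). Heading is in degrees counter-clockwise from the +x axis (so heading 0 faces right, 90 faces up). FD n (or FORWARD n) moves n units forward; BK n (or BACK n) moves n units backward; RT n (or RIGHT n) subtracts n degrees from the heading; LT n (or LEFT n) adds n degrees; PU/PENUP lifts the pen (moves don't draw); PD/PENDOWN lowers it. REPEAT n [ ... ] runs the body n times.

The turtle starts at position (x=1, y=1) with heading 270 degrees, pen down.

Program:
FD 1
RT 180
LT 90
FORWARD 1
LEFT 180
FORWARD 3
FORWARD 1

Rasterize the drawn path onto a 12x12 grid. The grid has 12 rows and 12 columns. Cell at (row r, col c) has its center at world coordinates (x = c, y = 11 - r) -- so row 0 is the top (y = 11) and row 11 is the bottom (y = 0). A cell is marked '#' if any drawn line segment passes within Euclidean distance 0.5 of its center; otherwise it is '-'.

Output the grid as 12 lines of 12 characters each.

Answer: ------------
------------
------------
------------
------------
------------
------------
------------
------------
------------
-#----------
#####-------

Derivation:
Segment 0: (1,1) -> (1,0)
Segment 1: (1,0) -> (-0,0)
Segment 2: (-0,0) -> (3,-0)
Segment 3: (3,-0) -> (4,-0)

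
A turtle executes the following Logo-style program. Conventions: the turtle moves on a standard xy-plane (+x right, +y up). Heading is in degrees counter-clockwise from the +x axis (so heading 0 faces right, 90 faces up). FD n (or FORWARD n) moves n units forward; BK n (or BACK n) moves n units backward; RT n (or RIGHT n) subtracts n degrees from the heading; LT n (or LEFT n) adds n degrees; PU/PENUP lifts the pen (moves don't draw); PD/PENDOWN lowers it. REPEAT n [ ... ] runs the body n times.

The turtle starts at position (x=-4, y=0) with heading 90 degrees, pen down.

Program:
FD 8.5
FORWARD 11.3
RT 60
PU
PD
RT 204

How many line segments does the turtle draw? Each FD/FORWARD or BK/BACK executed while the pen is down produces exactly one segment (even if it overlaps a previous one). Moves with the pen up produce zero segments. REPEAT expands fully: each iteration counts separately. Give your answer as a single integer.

Answer: 2

Derivation:
Executing turtle program step by step:
Start: pos=(-4,0), heading=90, pen down
FD 8.5: (-4,0) -> (-4,8.5) [heading=90, draw]
FD 11.3: (-4,8.5) -> (-4,19.8) [heading=90, draw]
RT 60: heading 90 -> 30
PU: pen up
PD: pen down
RT 204: heading 30 -> 186
Final: pos=(-4,19.8), heading=186, 2 segment(s) drawn
Segments drawn: 2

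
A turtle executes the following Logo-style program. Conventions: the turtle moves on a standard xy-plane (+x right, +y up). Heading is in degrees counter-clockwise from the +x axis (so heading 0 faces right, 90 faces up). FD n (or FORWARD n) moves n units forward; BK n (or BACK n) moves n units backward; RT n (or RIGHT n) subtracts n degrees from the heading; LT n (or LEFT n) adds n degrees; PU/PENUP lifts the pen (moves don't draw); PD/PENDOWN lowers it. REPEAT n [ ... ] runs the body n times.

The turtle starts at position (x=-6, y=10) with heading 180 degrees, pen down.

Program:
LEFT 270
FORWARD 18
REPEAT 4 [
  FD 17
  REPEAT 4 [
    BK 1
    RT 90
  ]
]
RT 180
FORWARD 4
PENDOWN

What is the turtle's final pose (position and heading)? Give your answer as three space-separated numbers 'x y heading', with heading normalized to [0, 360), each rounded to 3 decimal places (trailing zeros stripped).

Answer: -6 92 270

Derivation:
Executing turtle program step by step:
Start: pos=(-6,10), heading=180, pen down
LT 270: heading 180 -> 90
FD 18: (-6,10) -> (-6,28) [heading=90, draw]
REPEAT 4 [
  -- iteration 1/4 --
  FD 17: (-6,28) -> (-6,45) [heading=90, draw]
  REPEAT 4 [
    -- iteration 1/4 --
    BK 1: (-6,45) -> (-6,44) [heading=90, draw]
    RT 90: heading 90 -> 0
    -- iteration 2/4 --
    BK 1: (-6,44) -> (-7,44) [heading=0, draw]
    RT 90: heading 0 -> 270
    -- iteration 3/4 --
    BK 1: (-7,44) -> (-7,45) [heading=270, draw]
    RT 90: heading 270 -> 180
    -- iteration 4/4 --
    BK 1: (-7,45) -> (-6,45) [heading=180, draw]
    RT 90: heading 180 -> 90
  ]
  -- iteration 2/4 --
  FD 17: (-6,45) -> (-6,62) [heading=90, draw]
  REPEAT 4 [
    -- iteration 1/4 --
    BK 1: (-6,62) -> (-6,61) [heading=90, draw]
    RT 90: heading 90 -> 0
    -- iteration 2/4 --
    BK 1: (-6,61) -> (-7,61) [heading=0, draw]
    RT 90: heading 0 -> 270
    -- iteration 3/4 --
    BK 1: (-7,61) -> (-7,62) [heading=270, draw]
    RT 90: heading 270 -> 180
    -- iteration 4/4 --
    BK 1: (-7,62) -> (-6,62) [heading=180, draw]
    RT 90: heading 180 -> 90
  ]
  -- iteration 3/4 --
  FD 17: (-6,62) -> (-6,79) [heading=90, draw]
  REPEAT 4 [
    -- iteration 1/4 --
    BK 1: (-6,79) -> (-6,78) [heading=90, draw]
    RT 90: heading 90 -> 0
    -- iteration 2/4 --
    BK 1: (-6,78) -> (-7,78) [heading=0, draw]
    RT 90: heading 0 -> 270
    -- iteration 3/4 --
    BK 1: (-7,78) -> (-7,79) [heading=270, draw]
    RT 90: heading 270 -> 180
    -- iteration 4/4 --
    BK 1: (-7,79) -> (-6,79) [heading=180, draw]
    RT 90: heading 180 -> 90
  ]
  -- iteration 4/4 --
  FD 17: (-6,79) -> (-6,96) [heading=90, draw]
  REPEAT 4 [
    -- iteration 1/4 --
    BK 1: (-6,96) -> (-6,95) [heading=90, draw]
    RT 90: heading 90 -> 0
    -- iteration 2/4 --
    BK 1: (-6,95) -> (-7,95) [heading=0, draw]
    RT 90: heading 0 -> 270
    -- iteration 3/4 --
    BK 1: (-7,95) -> (-7,96) [heading=270, draw]
    RT 90: heading 270 -> 180
    -- iteration 4/4 --
    BK 1: (-7,96) -> (-6,96) [heading=180, draw]
    RT 90: heading 180 -> 90
  ]
]
RT 180: heading 90 -> 270
FD 4: (-6,96) -> (-6,92) [heading=270, draw]
PD: pen down
Final: pos=(-6,92), heading=270, 22 segment(s) drawn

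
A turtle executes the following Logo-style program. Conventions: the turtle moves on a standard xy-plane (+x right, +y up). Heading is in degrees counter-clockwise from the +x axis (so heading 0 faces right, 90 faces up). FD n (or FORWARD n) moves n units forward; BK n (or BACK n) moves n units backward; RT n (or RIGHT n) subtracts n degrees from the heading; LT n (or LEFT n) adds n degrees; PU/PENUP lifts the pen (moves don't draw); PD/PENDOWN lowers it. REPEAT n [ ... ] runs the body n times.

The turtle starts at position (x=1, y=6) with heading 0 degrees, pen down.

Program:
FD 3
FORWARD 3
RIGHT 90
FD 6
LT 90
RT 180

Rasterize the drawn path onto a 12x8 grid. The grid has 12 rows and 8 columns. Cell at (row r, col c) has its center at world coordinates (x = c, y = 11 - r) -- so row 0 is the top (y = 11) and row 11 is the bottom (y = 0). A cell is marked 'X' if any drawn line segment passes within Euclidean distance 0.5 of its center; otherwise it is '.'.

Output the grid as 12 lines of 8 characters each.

Answer: ........
........
........
........
........
.XXXXXXX
.......X
.......X
.......X
.......X
.......X
.......X

Derivation:
Segment 0: (1,6) -> (4,6)
Segment 1: (4,6) -> (7,6)
Segment 2: (7,6) -> (7,0)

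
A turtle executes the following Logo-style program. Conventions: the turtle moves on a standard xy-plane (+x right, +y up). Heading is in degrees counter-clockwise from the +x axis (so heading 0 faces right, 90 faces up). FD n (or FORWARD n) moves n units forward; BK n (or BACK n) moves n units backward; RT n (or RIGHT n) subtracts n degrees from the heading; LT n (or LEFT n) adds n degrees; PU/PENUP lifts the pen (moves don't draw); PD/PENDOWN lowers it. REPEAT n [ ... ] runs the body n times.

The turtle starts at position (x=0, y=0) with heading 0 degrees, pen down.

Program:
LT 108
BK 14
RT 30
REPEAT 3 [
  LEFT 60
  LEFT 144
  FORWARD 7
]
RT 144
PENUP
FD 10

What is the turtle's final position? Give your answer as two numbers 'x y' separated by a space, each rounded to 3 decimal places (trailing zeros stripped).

Answer: -2.216 -19.044

Derivation:
Executing turtle program step by step:
Start: pos=(0,0), heading=0, pen down
LT 108: heading 0 -> 108
BK 14: (0,0) -> (4.326,-13.315) [heading=108, draw]
RT 30: heading 108 -> 78
REPEAT 3 [
  -- iteration 1/3 --
  LT 60: heading 78 -> 138
  LT 144: heading 138 -> 282
  FD 7: (4.326,-13.315) -> (5.782,-20.162) [heading=282, draw]
  -- iteration 2/3 --
  LT 60: heading 282 -> 342
  LT 144: heading 342 -> 126
  FD 7: (5.782,-20.162) -> (1.667,-14.499) [heading=126, draw]
  -- iteration 3/3 --
  LT 60: heading 126 -> 186
  LT 144: heading 186 -> 330
  FD 7: (1.667,-14.499) -> (7.729,-17.999) [heading=330, draw]
]
RT 144: heading 330 -> 186
PU: pen up
FD 10: (7.729,-17.999) -> (-2.216,-19.044) [heading=186, move]
Final: pos=(-2.216,-19.044), heading=186, 4 segment(s) drawn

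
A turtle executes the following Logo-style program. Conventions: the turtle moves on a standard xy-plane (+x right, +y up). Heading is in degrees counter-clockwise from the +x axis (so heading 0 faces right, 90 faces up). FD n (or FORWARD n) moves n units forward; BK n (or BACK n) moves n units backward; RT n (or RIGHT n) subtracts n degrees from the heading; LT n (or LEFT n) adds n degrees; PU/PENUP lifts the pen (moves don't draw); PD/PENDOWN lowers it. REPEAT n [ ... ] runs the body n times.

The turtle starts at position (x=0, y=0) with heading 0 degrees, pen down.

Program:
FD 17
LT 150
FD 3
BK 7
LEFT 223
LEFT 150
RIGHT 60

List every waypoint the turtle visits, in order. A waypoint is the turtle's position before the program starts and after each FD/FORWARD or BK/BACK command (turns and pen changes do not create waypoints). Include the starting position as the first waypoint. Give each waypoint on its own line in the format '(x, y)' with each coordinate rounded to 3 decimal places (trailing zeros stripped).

Executing turtle program step by step:
Start: pos=(0,0), heading=0, pen down
FD 17: (0,0) -> (17,0) [heading=0, draw]
LT 150: heading 0 -> 150
FD 3: (17,0) -> (14.402,1.5) [heading=150, draw]
BK 7: (14.402,1.5) -> (20.464,-2) [heading=150, draw]
LT 223: heading 150 -> 13
LT 150: heading 13 -> 163
RT 60: heading 163 -> 103
Final: pos=(20.464,-2), heading=103, 3 segment(s) drawn
Waypoints (4 total):
(0, 0)
(17, 0)
(14.402, 1.5)
(20.464, -2)

Answer: (0, 0)
(17, 0)
(14.402, 1.5)
(20.464, -2)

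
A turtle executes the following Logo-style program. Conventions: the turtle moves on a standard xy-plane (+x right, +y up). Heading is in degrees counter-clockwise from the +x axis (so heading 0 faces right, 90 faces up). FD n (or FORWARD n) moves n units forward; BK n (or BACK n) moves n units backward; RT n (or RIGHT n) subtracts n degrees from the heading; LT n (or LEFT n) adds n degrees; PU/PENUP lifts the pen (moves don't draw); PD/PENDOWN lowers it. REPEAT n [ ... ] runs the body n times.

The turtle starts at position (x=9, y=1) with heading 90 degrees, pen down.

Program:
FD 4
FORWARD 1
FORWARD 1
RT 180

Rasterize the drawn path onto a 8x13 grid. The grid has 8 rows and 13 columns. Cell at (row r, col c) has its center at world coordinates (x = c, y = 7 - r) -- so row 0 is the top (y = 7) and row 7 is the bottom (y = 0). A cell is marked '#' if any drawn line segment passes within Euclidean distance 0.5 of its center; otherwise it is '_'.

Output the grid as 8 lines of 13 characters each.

Segment 0: (9,1) -> (9,5)
Segment 1: (9,5) -> (9,6)
Segment 2: (9,6) -> (9,7)

Answer: _________#___
_________#___
_________#___
_________#___
_________#___
_________#___
_________#___
_____________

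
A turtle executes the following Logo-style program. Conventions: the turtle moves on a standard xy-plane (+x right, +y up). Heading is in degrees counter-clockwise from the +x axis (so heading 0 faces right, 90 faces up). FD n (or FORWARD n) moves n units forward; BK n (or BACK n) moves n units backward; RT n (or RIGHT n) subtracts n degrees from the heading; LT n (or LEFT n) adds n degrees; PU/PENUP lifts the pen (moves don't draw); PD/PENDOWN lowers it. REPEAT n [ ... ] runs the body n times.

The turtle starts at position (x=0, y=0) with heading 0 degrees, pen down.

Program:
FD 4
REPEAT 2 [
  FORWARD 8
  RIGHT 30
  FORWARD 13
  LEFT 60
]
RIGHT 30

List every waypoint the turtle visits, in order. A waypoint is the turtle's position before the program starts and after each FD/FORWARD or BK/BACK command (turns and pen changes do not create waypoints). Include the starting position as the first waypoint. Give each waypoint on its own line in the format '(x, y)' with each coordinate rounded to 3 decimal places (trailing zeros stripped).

Executing turtle program step by step:
Start: pos=(0,0), heading=0, pen down
FD 4: (0,0) -> (4,0) [heading=0, draw]
REPEAT 2 [
  -- iteration 1/2 --
  FD 8: (4,0) -> (12,0) [heading=0, draw]
  RT 30: heading 0 -> 330
  FD 13: (12,0) -> (23.258,-6.5) [heading=330, draw]
  LT 60: heading 330 -> 30
  -- iteration 2/2 --
  FD 8: (23.258,-6.5) -> (30.187,-2.5) [heading=30, draw]
  RT 30: heading 30 -> 0
  FD 13: (30.187,-2.5) -> (43.187,-2.5) [heading=0, draw]
  LT 60: heading 0 -> 60
]
RT 30: heading 60 -> 30
Final: pos=(43.187,-2.5), heading=30, 5 segment(s) drawn
Waypoints (6 total):
(0, 0)
(4, 0)
(12, 0)
(23.258, -6.5)
(30.187, -2.5)
(43.187, -2.5)

Answer: (0, 0)
(4, 0)
(12, 0)
(23.258, -6.5)
(30.187, -2.5)
(43.187, -2.5)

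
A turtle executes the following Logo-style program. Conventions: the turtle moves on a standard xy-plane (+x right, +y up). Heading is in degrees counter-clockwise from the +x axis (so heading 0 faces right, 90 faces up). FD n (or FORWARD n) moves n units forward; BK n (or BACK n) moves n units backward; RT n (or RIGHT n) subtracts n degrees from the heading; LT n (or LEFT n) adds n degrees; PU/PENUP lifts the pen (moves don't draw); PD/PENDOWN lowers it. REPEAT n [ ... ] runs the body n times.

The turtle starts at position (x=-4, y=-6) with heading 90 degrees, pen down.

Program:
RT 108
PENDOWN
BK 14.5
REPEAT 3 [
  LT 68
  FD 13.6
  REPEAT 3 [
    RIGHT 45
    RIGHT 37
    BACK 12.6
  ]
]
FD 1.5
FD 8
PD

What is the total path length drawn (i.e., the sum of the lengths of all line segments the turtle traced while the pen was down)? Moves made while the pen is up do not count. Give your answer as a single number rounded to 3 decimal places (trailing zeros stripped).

Answer: 178.2

Derivation:
Executing turtle program step by step:
Start: pos=(-4,-6), heading=90, pen down
RT 108: heading 90 -> 342
PD: pen down
BK 14.5: (-4,-6) -> (-17.79,-1.519) [heading=342, draw]
REPEAT 3 [
  -- iteration 1/3 --
  LT 68: heading 342 -> 50
  FD 13.6: (-17.79,-1.519) -> (-9.048,8.899) [heading=50, draw]
  REPEAT 3 [
    -- iteration 1/3 --
    RT 45: heading 50 -> 5
    RT 37: heading 5 -> 328
    BK 12.6: (-9.048,8.899) -> (-19.734,15.576) [heading=328, draw]
    -- iteration 2/3 --
    RT 45: heading 328 -> 283
    RT 37: heading 283 -> 246
    BK 12.6: (-19.734,15.576) -> (-14.609,27.087) [heading=246, draw]
    -- iteration 3/3 --
    RT 45: heading 246 -> 201
    RT 37: heading 201 -> 164
    BK 12.6: (-14.609,27.087) -> (-2.497,23.614) [heading=164, draw]
  ]
  -- iteration 2/3 --
  LT 68: heading 164 -> 232
  FD 13.6: (-2.497,23.614) -> (-10.87,12.897) [heading=232, draw]
  REPEAT 3 [
    -- iteration 1/3 --
    RT 45: heading 232 -> 187
    RT 37: heading 187 -> 150
    BK 12.6: (-10.87,12.897) -> (0.042,6.597) [heading=150, draw]
    -- iteration 2/3 --
    RT 45: heading 150 -> 105
    RT 37: heading 105 -> 68
    BK 12.6: (0.042,6.597) -> (-4.678,-5.086) [heading=68, draw]
    -- iteration 3/3 --
    RT 45: heading 68 -> 23
    RT 37: heading 23 -> 346
    BK 12.6: (-4.678,-5.086) -> (-16.904,-2.038) [heading=346, draw]
  ]
  -- iteration 3/3 --
  LT 68: heading 346 -> 54
  FD 13.6: (-16.904,-2.038) -> (-8.91,8.965) [heading=54, draw]
  REPEAT 3 [
    -- iteration 1/3 --
    RT 45: heading 54 -> 9
    RT 37: heading 9 -> 332
    BK 12.6: (-8.91,8.965) -> (-20.035,14.88) [heading=332, draw]
    -- iteration 2/3 --
    RT 45: heading 332 -> 287
    RT 37: heading 287 -> 250
    BK 12.6: (-20.035,14.88) -> (-15.726,26.72) [heading=250, draw]
    -- iteration 3/3 --
    RT 45: heading 250 -> 205
    RT 37: heading 205 -> 168
    BK 12.6: (-15.726,26.72) -> (-3.401,24.101) [heading=168, draw]
  ]
]
FD 1.5: (-3.401,24.101) -> (-4.868,24.413) [heading=168, draw]
FD 8: (-4.868,24.413) -> (-12.693,26.076) [heading=168, draw]
PD: pen down
Final: pos=(-12.693,26.076), heading=168, 15 segment(s) drawn

Segment lengths:
  seg 1: (-4,-6) -> (-17.79,-1.519), length = 14.5
  seg 2: (-17.79,-1.519) -> (-9.048,8.899), length = 13.6
  seg 3: (-9.048,8.899) -> (-19.734,15.576), length = 12.6
  seg 4: (-19.734,15.576) -> (-14.609,27.087), length = 12.6
  seg 5: (-14.609,27.087) -> (-2.497,23.614), length = 12.6
  seg 6: (-2.497,23.614) -> (-10.87,12.897), length = 13.6
  seg 7: (-10.87,12.897) -> (0.042,6.597), length = 12.6
  seg 8: (0.042,6.597) -> (-4.678,-5.086), length = 12.6
  seg 9: (-4.678,-5.086) -> (-16.904,-2.038), length = 12.6
  seg 10: (-16.904,-2.038) -> (-8.91,8.965), length = 13.6
  seg 11: (-8.91,8.965) -> (-20.035,14.88), length = 12.6
  seg 12: (-20.035,14.88) -> (-15.726,26.72), length = 12.6
  seg 13: (-15.726,26.72) -> (-3.401,24.101), length = 12.6
  seg 14: (-3.401,24.101) -> (-4.868,24.413), length = 1.5
  seg 15: (-4.868,24.413) -> (-12.693,26.076), length = 8
Total = 178.2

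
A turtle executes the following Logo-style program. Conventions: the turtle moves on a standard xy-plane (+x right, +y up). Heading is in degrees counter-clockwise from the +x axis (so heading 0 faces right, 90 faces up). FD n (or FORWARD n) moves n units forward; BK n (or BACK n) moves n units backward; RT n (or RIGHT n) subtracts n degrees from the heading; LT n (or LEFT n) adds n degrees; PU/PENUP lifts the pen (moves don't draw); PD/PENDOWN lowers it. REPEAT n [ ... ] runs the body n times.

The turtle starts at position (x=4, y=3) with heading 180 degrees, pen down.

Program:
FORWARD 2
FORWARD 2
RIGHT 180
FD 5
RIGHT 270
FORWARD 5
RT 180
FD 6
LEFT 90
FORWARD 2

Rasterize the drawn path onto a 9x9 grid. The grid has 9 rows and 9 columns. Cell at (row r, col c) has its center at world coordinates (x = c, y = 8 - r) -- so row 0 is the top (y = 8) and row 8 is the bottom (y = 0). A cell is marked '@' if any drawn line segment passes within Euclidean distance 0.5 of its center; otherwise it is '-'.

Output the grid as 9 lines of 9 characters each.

Segment 0: (4,3) -> (2,3)
Segment 1: (2,3) -> (0,3)
Segment 2: (0,3) -> (5,3)
Segment 3: (5,3) -> (5,8)
Segment 4: (5,8) -> (5,2)
Segment 5: (5,2) -> (7,2)

Answer: -----@---
-----@---
-----@---
-----@---
-----@---
@@@@@@---
-----@@@-
---------
---------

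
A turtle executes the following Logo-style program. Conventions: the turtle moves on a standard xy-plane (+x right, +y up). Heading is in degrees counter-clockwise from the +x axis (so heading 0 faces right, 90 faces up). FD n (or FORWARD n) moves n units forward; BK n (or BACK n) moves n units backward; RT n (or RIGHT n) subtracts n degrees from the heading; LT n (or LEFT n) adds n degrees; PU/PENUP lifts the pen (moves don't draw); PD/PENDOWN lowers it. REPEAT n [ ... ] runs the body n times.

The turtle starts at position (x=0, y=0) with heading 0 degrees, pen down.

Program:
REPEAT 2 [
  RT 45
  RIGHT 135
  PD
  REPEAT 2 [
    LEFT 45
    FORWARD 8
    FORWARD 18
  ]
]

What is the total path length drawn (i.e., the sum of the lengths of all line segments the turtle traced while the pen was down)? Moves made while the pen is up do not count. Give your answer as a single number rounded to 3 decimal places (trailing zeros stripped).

Executing turtle program step by step:
Start: pos=(0,0), heading=0, pen down
REPEAT 2 [
  -- iteration 1/2 --
  RT 45: heading 0 -> 315
  RT 135: heading 315 -> 180
  PD: pen down
  REPEAT 2 [
    -- iteration 1/2 --
    LT 45: heading 180 -> 225
    FD 8: (0,0) -> (-5.657,-5.657) [heading=225, draw]
    FD 18: (-5.657,-5.657) -> (-18.385,-18.385) [heading=225, draw]
    -- iteration 2/2 --
    LT 45: heading 225 -> 270
    FD 8: (-18.385,-18.385) -> (-18.385,-26.385) [heading=270, draw]
    FD 18: (-18.385,-26.385) -> (-18.385,-44.385) [heading=270, draw]
  ]
  -- iteration 2/2 --
  RT 45: heading 270 -> 225
  RT 135: heading 225 -> 90
  PD: pen down
  REPEAT 2 [
    -- iteration 1/2 --
    LT 45: heading 90 -> 135
    FD 8: (-18.385,-44.385) -> (-24.042,-38.728) [heading=135, draw]
    FD 18: (-24.042,-38.728) -> (-36.77,-26) [heading=135, draw]
    -- iteration 2/2 --
    LT 45: heading 135 -> 180
    FD 8: (-36.77,-26) -> (-44.77,-26) [heading=180, draw]
    FD 18: (-44.77,-26) -> (-62.77,-26) [heading=180, draw]
  ]
]
Final: pos=(-62.77,-26), heading=180, 8 segment(s) drawn

Segment lengths:
  seg 1: (0,0) -> (-5.657,-5.657), length = 8
  seg 2: (-5.657,-5.657) -> (-18.385,-18.385), length = 18
  seg 3: (-18.385,-18.385) -> (-18.385,-26.385), length = 8
  seg 4: (-18.385,-26.385) -> (-18.385,-44.385), length = 18
  seg 5: (-18.385,-44.385) -> (-24.042,-38.728), length = 8
  seg 6: (-24.042,-38.728) -> (-36.77,-26), length = 18
  seg 7: (-36.77,-26) -> (-44.77,-26), length = 8
  seg 8: (-44.77,-26) -> (-62.77,-26), length = 18
Total = 104

Answer: 104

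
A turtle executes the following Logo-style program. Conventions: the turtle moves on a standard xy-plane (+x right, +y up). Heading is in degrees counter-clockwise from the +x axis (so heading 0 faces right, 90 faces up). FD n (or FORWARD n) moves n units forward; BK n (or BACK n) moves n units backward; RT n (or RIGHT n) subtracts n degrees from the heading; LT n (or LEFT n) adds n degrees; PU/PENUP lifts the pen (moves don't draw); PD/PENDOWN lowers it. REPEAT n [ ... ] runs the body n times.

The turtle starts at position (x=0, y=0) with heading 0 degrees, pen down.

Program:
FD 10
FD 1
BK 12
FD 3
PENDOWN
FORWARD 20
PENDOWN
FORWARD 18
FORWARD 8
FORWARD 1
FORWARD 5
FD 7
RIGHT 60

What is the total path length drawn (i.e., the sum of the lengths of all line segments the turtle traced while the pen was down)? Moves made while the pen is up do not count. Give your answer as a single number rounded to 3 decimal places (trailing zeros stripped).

Answer: 85

Derivation:
Executing turtle program step by step:
Start: pos=(0,0), heading=0, pen down
FD 10: (0,0) -> (10,0) [heading=0, draw]
FD 1: (10,0) -> (11,0) [heading=0, draw]
BK 12: (11,0) -> (-1,0) [heading=0, draw]
FD 3: (-1,0) -> (2,0) [heading=0, draw]
PD: pen down
FD 20: (2,0) -> (22,0) [heading=0, draw]
PD: pen down
FD 18: (22,0) -> (40,0) [heading=0, draw]
FD 8: (40,0) -> (48,0) [heading=0, draw]
FD 1: (48,0) -> (49,0) [heading=0, draw]
FD 5: (49,0) -> (54,0) [heading=0, draw]
FD 7: (54,0) -> (61,0) [heading=0, draw]
RT 60: heading 0 -> 300
Final: pos=(61,0), heading=300, 10 segment(s) drawn

Segment lengths:
  seg 1: (0,0) -> (10,0), length = 10
  seg 2: (10,0) -> (11,0), length = 1
  seg 3: (11,0) -> (-1,0), length = 12
  seg 4: (-1,0) -> (2,0), length = 3
  seg 5: (2,0) -> (22,0), length = 20
  seg 6: (22,0) -> (40,0), length = 18
  seg 7: (40,0) -> (48,0), length = 8
  seg 8: (48,0) -> (49,0), length = 1
  seg 9: (49,0) -> (54,0), length = 5
  seg 10: (54,0) -> (61,0), length = 7
Total = 85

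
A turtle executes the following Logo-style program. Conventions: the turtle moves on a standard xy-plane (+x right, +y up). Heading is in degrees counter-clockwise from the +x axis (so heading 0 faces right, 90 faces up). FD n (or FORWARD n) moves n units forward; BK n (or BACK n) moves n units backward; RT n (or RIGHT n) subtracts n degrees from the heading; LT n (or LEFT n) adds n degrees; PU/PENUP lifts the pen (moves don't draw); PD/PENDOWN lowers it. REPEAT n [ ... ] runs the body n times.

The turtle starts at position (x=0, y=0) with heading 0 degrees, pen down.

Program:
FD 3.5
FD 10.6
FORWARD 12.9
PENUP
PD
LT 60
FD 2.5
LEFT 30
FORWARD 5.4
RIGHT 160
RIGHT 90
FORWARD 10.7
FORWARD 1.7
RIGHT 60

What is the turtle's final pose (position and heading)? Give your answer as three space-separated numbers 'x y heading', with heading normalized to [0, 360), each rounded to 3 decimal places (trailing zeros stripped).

Executing turtle program step by step:
Start: pos=(0,0), heading=0, pen down
FD 3.5: (0,0) -> (3.5,0) [heading=0, draw]
FD 10.6: (3.5,0) -> (14.1,0) [heading=0, draw]
FD 12.9: (14.1,0) -> (27,0) [heading=0, draw]
PU: pen up
PD: pen down
LT 60: heading 0 -> 60
FD 2.5: (27,0) -> (28.25,2.165) [heading=60, draw]
LT 30: heading 60 -> 90
FD 5.4: (28.25,2.165) -> (28.25,7.565) [heading=90, draw]
RT 160: heading 90 -> 290
RT 90: heading 290 -> 200
FD 10.7: (28.25,7.565) -> (18.195,3.905) [heading=200, draw]
FD 1.7: (18.195,3.905) -> (16.598,3.324) [heading=200, draw]
RT 60: heading 200 -> 140
Final: pos=(16.598,3.324), heading=140, 7 segment(s) drawn

Answer: 16.598 3.324 140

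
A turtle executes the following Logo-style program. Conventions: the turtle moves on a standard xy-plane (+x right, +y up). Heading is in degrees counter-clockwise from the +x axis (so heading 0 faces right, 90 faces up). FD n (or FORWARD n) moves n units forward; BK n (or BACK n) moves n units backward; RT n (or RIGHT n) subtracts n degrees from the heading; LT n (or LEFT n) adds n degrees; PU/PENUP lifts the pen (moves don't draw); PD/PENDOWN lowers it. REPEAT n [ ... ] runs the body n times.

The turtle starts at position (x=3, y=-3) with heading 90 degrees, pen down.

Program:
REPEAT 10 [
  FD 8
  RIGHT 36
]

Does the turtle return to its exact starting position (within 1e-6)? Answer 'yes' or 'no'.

Answer: yes

Derivation:
Executing turtle program step by step:
Start: pos=(3,-3), heading=90, pen down
REPEAT 10 [
  -- iteration 1/10 --
  FD 8: (3,-3) -> (3,5) [heading=90, draw]
  RT 36: heading 90 -> 54
  -- iteration 2/10 --
  FD 8: (3,5) -> (7.702,11.472) [heading=54, draw]
  RT 36: heading 54 -> 18
  -- iteration 3/10 --
  FD 8: (7.702,11.472) -> (15.311,13.944) [heading=18, draw]
  RT 36: heading 18 -> 342
  -- iteration 4/10 --
  FD 8: (15.311,13.944) -> (22.919,11.472) [heading=342, draw]
  RT 36: heading 342 -> 306
  -- iteration 5/10 --
  FD 8: (22.919,11.472) -> (27.621,5) [heading=306, draw]
  RT 36: heading 306 -> 270
  -- iteration 6/10 --
  FD 8: (27.621,5) -> (27.621,-3) [heading=270, draw]
  RT 36: heading 270 -> 234
  -- iteration 7/10 --
  FD 8: (27.621,-3) -> (22.919,-9.472) [heading=234, draw]
  RT 36: heading 234 -> 198
  -- iteration 8/10 --
  FD 8: (22.919,-9.472) -> (15.311,-11.944) [heading=198, draw]
  RT 36: heading 198 -> 162
  -- iteration 9/10 --
  FD 8: (15.311,-11.944) -> (7.702,-9.472) [heading=162, draw]
  RT 36: heading 162 -> 126
  -- iteration 10/10 --
  FD 8: (7.702,-9.472) -> (3,-3) [heading=126, draw]
  RT 36: heading 126 -> 90
]
Final: pos=(3,-3), heading=90, 10 segment(s) drawn

Start position: (3, -3)
Final position: (3, -3)
Distance = 0; < 1e-6 -> CLOSED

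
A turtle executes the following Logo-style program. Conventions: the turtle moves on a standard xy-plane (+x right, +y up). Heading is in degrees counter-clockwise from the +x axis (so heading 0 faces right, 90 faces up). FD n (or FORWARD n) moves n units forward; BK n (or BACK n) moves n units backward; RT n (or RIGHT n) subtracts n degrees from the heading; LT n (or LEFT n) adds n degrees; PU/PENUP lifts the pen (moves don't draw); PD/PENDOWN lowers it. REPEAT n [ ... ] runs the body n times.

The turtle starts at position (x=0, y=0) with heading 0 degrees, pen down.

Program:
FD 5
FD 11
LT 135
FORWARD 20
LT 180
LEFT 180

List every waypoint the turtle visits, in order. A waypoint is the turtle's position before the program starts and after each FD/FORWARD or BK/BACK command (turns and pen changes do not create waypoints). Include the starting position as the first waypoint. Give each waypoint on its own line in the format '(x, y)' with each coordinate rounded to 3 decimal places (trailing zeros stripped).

Answer: (0, 0)
(5, 0)
(16, 0)
(1.858, 14.142)

Derivation:
Executing turtle program step by step:
Start: pos=(0,0), heading=0, pen down
FD 5: (0,0) -> (5,0) [heading=0, draw]
FD 11: (5,0) -> (16,0) [heading=0, draw]
LT 135: heading 0 -> 135
FD 20: (16,0) -> (1.858,14.142) [heading=135, draw]
LT 180: heading 135 -> 315
LT 180: heading 315 -> 135
Final: pos=(1.858,14.142), heading=135, 3 segment(s) drawn
Waypoints (4 total):
(0, 0)
(5, 0)
(16, 0)
(1.858, 14.142)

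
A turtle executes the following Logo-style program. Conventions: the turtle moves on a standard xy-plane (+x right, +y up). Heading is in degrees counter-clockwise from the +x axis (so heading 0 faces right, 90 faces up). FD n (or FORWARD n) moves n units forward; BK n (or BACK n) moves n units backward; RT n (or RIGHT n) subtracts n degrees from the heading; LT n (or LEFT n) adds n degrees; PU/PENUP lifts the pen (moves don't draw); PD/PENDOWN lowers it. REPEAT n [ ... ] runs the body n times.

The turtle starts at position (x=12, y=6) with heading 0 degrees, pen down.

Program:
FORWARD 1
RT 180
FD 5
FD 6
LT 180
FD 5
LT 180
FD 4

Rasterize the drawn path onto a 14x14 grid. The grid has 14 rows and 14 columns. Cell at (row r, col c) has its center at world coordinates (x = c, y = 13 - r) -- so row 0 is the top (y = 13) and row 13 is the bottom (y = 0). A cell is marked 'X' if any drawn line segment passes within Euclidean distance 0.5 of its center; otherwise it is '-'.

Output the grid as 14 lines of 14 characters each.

Segment 0: (12,6) -> (13,6)
Segment 1: (13,6) -> (8,6)
Segment 2: (8,6) -> (2,6)
Segment 3: (2,6) -> (7,6)
Segment 4: (7,6) -> (3,6)

Answer: --------------
--------------
--------------
--------------
--------------
--------------
--------------
--XXXXXXXXXXXX
--------------
--------------
--------------
--------------
--------------
--------------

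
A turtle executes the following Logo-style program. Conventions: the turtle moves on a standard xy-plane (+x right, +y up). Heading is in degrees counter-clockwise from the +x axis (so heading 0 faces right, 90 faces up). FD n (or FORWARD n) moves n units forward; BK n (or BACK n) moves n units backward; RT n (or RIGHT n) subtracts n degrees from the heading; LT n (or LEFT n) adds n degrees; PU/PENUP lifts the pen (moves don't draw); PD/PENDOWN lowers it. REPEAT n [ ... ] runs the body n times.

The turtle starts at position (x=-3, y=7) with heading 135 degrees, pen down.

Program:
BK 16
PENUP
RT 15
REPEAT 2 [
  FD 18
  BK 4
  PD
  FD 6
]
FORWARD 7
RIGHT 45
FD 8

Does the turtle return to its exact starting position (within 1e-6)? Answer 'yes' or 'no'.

Answer: no

Derivation:
Executing turtle program step by step:
Start: pos=(-3,7), heading=135, pen down
BK 16: (-3,7) -> (8.314,-4.314) [heading=135, draw]
PU: pen up
RT 15: heading 135 -> 120
REPEAT 2 [
  -- iteration 1/2 --
  FD 18: (8.314,-4.314) -> (-0.686,11.275) [heading=120, move]
  BK 4: (-0.686,11.275) -> (1.314,7.811) [heading=120, move]
  PD: pen down
  FD 6: (1.314,7.811) -> (-1.686,13.007) [heading=120, draw]
  -- iteration 2/2 --
  FD 18: (-1.686,13.007) -> (-10.686,28.595) [heading=120, draw]
  BK 4: (-10.686,28.595) -> (-8.686,25.131) [heading=120, draw]
  PD: pen down
  FD 6: (-8.686,25.131) -> (-11.686,30.327) [heading=120, draw]
]
FD 7: (-11.686,30.327) -> (-15.186,36.389) [heading=120, draw]
RT 45: heading 120 -> 75
FD 8: (-15.186,36.389) -> (-13.116,44.117) [heading=75, draw]
Final: pos=(-13.116,44.117), heading=75, 7 segment(s) drawn

Start position: (-3, 7)
Final position: (-13.116, 44.117)
Distance = 38.471; >= 1e-6 -> NOT closed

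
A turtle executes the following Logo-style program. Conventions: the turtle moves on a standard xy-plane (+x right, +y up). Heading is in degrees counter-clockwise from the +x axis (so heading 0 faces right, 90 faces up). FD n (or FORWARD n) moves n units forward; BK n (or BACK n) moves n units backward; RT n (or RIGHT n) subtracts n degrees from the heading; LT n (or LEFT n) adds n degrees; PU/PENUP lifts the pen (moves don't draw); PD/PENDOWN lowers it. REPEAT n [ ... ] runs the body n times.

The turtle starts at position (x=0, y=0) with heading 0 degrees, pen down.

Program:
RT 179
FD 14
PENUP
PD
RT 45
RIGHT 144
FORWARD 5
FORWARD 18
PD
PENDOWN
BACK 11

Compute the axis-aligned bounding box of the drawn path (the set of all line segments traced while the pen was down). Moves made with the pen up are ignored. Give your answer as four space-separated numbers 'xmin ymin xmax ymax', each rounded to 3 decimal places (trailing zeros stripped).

Executing turtle program step by step:
Start: pos=(0,0), heading=0, pen down
RT 179: heading 0 -> 181
FD 14: (0,0) -> (-13.998,-0.244) [heading=181, draw]
PU: pen up
PD: pen down
RT 45: heading 181 -> 136
RT 144: heading 136 -> 352
FD 5: (-13.998,-0.244) -> (-9.047,-0.94) [heading=352, draw]
FD 18: (-9.047,-0.94) -> (8.778,-3.445) [heading=352, draw]
PD: pen down
PD: pen down
BK 11: (8.778,-3.445) -> (-2.115,-1.914) [heading=352, draw]
Final: pos=(-2.115,-1.914), heading=352, 4 segment(s) drawn

Segment endpoints: x in {-13.998, -9.047, -2.115, 0, 8.778}, y in {-3.445, -1.914, -0.94, -0.244, 0}
xmin=-13.998, ymin=-3.445, xmax=8.778, ymax=0

Answer: -13.998 -3.445 8.778 0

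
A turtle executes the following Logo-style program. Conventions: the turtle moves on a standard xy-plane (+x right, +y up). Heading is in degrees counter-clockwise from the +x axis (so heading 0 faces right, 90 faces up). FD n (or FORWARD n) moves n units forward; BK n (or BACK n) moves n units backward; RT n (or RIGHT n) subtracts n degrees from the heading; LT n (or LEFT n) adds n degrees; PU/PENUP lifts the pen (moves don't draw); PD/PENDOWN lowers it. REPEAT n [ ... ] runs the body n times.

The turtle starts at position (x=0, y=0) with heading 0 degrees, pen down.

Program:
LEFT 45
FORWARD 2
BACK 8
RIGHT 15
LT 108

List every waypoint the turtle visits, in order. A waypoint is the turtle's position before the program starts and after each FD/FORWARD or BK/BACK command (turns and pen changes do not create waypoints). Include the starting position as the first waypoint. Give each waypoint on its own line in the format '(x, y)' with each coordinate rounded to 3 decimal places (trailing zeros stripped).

Executing turtle program step by step:
Start: pos=(0,0), heading=0, pen down
LT 45: heading 0 -> 45
FD 2: (0,0) -> (1.414,1.414) [heading=45, draw]
BK 8: (1.414,1.414) -> (-4.243,-4.243) [heading=45, draw]
RT 15: heading 45 -> 30
LT 108: heading 30 -> 138
Final: pos=(-4.243,-4.243), heading=138, 2 segment(s) drawn
Waypoints (3 total):
(0, 0)
(1.414, 1.414)
(-4.243, -4.243)

Answer: (0, 0)
(1.414, 1.414)
(-4.243, -4.243)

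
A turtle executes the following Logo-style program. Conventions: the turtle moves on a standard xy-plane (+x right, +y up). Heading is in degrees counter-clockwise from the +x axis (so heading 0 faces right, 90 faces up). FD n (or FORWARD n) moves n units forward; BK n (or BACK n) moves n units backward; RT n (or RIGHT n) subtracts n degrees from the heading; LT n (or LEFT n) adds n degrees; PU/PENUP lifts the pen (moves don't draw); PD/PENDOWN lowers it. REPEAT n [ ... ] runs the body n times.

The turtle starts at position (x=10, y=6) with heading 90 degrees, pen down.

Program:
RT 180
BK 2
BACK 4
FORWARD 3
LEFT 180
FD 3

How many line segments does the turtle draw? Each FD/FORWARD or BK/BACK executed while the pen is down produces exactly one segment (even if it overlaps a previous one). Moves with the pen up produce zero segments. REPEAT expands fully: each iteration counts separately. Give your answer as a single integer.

Executing turtle program step by step:
Start: pos=(10,6), heading=90, pen down
RT 180: heading 90 -> 270
BK 2: (10,6) -> (10,8) [heading=270, draw]
BK 4: (10,8) -> (10,12) [heading=270, draw]
FD 3: (10,12) -> (10,9) [heading=270, draw]
LT 180: heading 270 -> 90
FD 3: (10,9) -> (10,12) [heading=90, draw]
Final: pos=(10,12), heading=90, 4 segment(s) drawn
Segments drawn: 4

Answer: 4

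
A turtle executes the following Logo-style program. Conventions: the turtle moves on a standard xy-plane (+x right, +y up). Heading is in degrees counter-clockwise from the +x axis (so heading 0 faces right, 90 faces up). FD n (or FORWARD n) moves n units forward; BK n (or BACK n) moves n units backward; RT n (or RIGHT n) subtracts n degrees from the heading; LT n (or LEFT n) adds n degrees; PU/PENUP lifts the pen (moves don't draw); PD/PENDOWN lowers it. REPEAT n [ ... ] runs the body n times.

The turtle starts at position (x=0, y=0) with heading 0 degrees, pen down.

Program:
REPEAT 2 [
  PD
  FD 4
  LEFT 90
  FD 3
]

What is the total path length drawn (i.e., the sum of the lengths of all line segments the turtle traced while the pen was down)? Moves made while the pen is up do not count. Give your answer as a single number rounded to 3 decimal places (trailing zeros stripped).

Answer: 14

Derivation:
Executing turtle program step by step:
Start: pos=(0,0), heading=0, pen down
REPEAT 2 [
  -- iteration 1/2 --
  PD: pen down
  FD 4: (0,0) -> (4,0) [heading=0, draw]
  LT 90: heading 0 -> 90
  FD 3: (4,0) -> (4,3) [heading=90, draw]
  -- iteration 2/2 --
  PD: pen down
  FD 4: (4,3) -> (4,7) [heading=90, draw]
  LT 90: heading 90 -> 180
  FD 3: (4,7) -> (1,7) [heading=180, draw]
]
Final: pos=(1,7), heading=180, 4 segment(s) drawn

Segment lengths:
  seg 1: (0,0) -> (4,0), length = 4
  seg 2: (4,0) -> (4,3), length = 3
  seg 3: (4,3) -> (4,7), length = 4
  seg 4: (4,7) -> (1,7), length = 3
Total = 14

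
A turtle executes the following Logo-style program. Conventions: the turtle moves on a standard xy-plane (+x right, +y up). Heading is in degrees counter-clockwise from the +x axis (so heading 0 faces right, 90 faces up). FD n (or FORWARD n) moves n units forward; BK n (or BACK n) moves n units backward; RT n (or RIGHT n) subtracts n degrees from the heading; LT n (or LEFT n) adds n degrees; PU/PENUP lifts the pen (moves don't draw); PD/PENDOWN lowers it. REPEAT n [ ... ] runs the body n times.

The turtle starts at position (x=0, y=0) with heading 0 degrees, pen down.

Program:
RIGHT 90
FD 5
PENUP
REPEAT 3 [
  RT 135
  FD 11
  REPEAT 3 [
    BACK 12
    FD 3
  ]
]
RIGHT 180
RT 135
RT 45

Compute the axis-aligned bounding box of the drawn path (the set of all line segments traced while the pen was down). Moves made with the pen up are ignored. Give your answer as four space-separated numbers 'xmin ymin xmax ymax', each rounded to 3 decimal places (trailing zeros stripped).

Answer: 0 -5 0 0

Derivation:
Executing turtle program step by step:
Start: pos=(0,0), heading=0, pen down
RT 90: heading 0 -> 270
FD 5: (0,0) -> (0,-5) [heading=270, draw]
PU: pen up
REPEAT 3 [
  -- iteration 1/3 --
  RT 135: heading 270 -> 135
  FD 11: (0,-5) -> (-7.778,2.778) [heading=135, move]
  REPEAT 3 [
    -- iteration 1/3 --
    BK 12: (-7.778,2.778) -> (0.707,-5.707) [heading=135, move]
    FD 3: (0.707,-5.707) -> (-1.414,-3.586) [heading=135, move]
    -- iteration 2/3 --
    BK 12: (-1.414,-3.586) -> (7.071,-12.071) [heading=135, move]
    FD 3: (7.071,-12.071) -> (4.95,-9.95) [heading=135, move]
    -- iteration 3/3 --
    BK 12: (4.95,-9.95) -> (13.435,-18.435) [heading=135, move]
    FD 3: (13.435,-18.435) -> (11.314,-16.314) [heading=135, move]
  ]
  -- iteration 2/3 --
  RT 135: heading 135 -> 0
  FD 11: (11.314,-16.314) -> (22.314,-16.314) [heading=0, move]
  REPEAT 3 [
    -- iteration 1/3 --
    BK 12: (22.314,-16.314) -> (10.314,-16.314) [heading=0, move]
    FD 3: (10.314,-16.314) -> (13.314,-16.314) [heading=0, move]
    -- iteration 2/3 --
    BK 12: (13.314,-16.314) -> (1.314,-16.314) [heading=0, move]
    FD 3: (1.314,-16.314) -> (4.314,-16.314) [heading=0, move]
    -- iteration 3/3 --
    BK 12: (4.314,-16.314) -> (-7.686,-16.314) [heading=0, move]
    FD 3: (-7.686,-16.314) -> (-4.686,-16.314) [heading=0, move]
  ]
  -- iteration 3/3 --
  RT 135: heading 0 -> 225
  FD 11: (-4.686,-16.314) -> (-12.464,-24.092) [heading=225, move]
  REPEAT 3 [
    -- iteration 1/3 --
    BK 12: (-12.464,-24.092) -> (-3.979,-15.607) [heading=225, move]
    FD 3: (-3.979,-15.607) -> (-6.101,-17.728) [heading=225, move]
    -- iteration 2/3 --
    BK 12: (-6.101,-17.728) -> (2.385,-9.243) [heading=225, move]
    FD 3: (2.385,-9.243) -> (0.263,-11.364) [heading=225, move]
    -- iteration 3/3 --
    BK 12: (0.263,-11.364) -> (8.749,-2.879) [heading=225, move]
    FD 3: (8.749,-2.879) -> (6.627,-5) [heading=225, move]
  ]
]
RT 180: heading 225 -> 45
RT 135: heading 45 -> 270
RT 45: heading 270 -> 225
Final: pos=(6.627,-5), heading=225, 1 segment(s) drawn

Segment endpoints: x in {0, 0}, y in {-5, 0}
xmin=0, ymin=-5, xmax=0, ymax=0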